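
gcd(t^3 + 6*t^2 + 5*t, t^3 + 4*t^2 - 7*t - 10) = t^2 + 6*t + 5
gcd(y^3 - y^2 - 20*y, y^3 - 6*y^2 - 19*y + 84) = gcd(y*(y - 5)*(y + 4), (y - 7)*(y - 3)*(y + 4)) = y + 4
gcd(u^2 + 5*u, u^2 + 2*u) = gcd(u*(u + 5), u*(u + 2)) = u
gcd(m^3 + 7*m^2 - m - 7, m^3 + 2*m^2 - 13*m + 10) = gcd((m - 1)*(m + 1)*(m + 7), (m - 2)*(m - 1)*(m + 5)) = m - 1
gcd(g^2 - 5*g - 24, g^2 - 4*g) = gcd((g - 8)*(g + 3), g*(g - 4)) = 1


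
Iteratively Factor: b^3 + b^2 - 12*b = (b - 3)*(b^2 + 4*b) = (b - 3)*(b + 4)*(b)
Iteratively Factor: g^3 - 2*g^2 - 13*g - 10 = (g + 1)*(g^2 - 3*g - 10) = (g - 5)*(g + 1)*(g + 2)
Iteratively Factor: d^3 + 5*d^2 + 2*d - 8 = (d - 1)*(d^2 + 6*d + 8) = (d - 1)*(d + 4)*(d + 2)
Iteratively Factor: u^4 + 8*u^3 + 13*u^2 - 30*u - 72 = (u + 3)*(u^3 + 5*u^2 - 2*u - 24) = (u + 3)*(u + 4)*(u^2 + u - 6) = (u + 3)^2*(u + 4)*(u - 2)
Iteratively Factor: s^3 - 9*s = (s - 3)*(s^2 + 3*s) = (s - 3)*(s + 3)*(s)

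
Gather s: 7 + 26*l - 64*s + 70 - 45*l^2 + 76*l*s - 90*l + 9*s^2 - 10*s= -45*l^2 - 64*l + 9*s^2 + s*(76*l - 74) + 77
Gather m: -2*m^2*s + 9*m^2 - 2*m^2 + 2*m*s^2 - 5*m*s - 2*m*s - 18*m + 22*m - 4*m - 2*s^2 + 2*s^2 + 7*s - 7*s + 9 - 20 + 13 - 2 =m^2*(7 - 2*s) + m*(2*s^2 - 7*s)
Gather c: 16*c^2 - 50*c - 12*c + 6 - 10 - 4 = 16*c^2 - 62*c - 8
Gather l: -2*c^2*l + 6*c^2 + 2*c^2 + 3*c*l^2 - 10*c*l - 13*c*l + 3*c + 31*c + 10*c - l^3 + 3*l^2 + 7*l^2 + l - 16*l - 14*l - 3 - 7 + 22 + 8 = 8*c^2 + 44*c - l^3 + l^2*(3*c + 10) + l*(-2*c^2 - 23*c - 29) + 20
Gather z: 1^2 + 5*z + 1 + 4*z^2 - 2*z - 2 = 4*z^2 + 3*z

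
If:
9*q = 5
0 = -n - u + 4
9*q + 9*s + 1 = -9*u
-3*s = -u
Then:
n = 9/2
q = 5/9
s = -1/6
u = -1/2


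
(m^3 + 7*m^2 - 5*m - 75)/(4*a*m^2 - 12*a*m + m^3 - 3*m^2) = (m^2 + 10*m + 25)/(m*(4*a + m))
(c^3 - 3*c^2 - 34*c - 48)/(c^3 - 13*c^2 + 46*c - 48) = (c^2 + 5*c + 6)/(c^2 - 5*c + 6)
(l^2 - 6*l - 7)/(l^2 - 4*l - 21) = (l + 1)/(l + 3)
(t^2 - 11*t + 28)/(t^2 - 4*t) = (t - 7)/t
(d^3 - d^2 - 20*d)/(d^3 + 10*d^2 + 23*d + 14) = d*(d^2 - d - 20)/(d^3 + 10*d^2 + 23*d + 14)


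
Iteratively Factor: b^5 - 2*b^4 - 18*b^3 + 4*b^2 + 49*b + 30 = (b + 1)*(b^4 - 3*b^3 - 15*b^2 + 19*b + 30) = (b - 2)*(b + 1)*(b^3 - b^2 - 17*b - 15) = (b - 2)*(b + 1)^2*(b^2 - 2*b - 15) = (b - 5)*(b - 2)*(b + 1)^2*(b + 3)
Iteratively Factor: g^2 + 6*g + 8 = (g + 2)*(g + 4)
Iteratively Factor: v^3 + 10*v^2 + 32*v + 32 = (v + 2)*(v^2 + 8*v + 16) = (v + 2)*(v + 4)*(v + 4)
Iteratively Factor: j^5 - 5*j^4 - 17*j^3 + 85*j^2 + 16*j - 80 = (j + 4)*(j^4 - 9*j^3 + 19*j^2 + 9*j - 20) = (j - 1)*(j + 4)*(j^3 - 8*j^2 + 11*j + 20) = (j - 4)*(j - 1)*(j + 4)*(j^2 - 4*j - 5) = (j - 4)*(j - 1)*(j + 1)*(j + 4)*(j - 5)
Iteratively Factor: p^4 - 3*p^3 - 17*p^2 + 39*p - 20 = (p - 1)*(p^3 - 2*p^2 - 19*p + 20) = (p - 1)*(p + 4)*(p^2 - 6*p + 5) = (p - 5)*(p - 1)*(p + 4)*(p - 1)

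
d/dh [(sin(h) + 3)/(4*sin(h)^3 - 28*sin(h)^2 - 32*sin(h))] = (-sin(h)^3 - sin(h)^2 + 21*sin(h) + 12)*cos(h)/(2*(sin(h) - 8)^2*(sin(h) + 1)^2*sin(h)^2)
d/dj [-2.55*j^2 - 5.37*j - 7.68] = -5.1*j - 5.37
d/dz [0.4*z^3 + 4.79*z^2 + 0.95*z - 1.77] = 1.2*z^2 + 9.58*z + 0.95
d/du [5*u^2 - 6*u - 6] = 10*u - 6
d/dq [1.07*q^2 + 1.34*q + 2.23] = 2.14*q + 1.34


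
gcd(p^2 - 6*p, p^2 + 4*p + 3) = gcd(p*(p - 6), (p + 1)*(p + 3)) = 1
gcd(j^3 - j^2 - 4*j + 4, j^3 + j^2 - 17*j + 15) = j - 1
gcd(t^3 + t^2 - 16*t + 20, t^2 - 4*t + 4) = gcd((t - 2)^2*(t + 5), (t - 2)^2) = t^2 - 4*t + 4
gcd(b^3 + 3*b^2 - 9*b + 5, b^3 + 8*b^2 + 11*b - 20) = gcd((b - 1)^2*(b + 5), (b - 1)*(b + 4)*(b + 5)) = b^2 + 4*b - 5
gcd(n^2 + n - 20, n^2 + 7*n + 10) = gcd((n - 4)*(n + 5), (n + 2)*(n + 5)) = n + 5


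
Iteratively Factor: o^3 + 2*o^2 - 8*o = (o + 4)*(o^2 - 2*o) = (o - 2)*(o + 4)*(o)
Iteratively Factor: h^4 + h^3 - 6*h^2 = (h)*(h^3 + h^2 - 6*h) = h*(h - 2)*(h^2 + 3*h) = h^2*(h - 2)*(h + 3)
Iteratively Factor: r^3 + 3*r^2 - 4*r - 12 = (r - 2)*(r^2 + 5*r + 6) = (r - 2)*(r + 2)*(r + 3)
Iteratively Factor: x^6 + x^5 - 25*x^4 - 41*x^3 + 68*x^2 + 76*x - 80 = (x - 5)*(x^5 + 6*x^4 + 5*x^3 - 16*x^2 - 12*x + 16) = (x - 5)*(x + 2)*(x^4 + 4*x^3 - 3*x^2 - 10*x + 8) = (x - 5)*(x + 2)*(x + 4)*(x^3 - 3*x + 2) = (x - 5)*(x - 1)*(x + 2)*(x + 4)*(x^2 + x - 2) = (x - 5)*(x - 1)*(x + 2)^2*(x + 4)*(x - 1)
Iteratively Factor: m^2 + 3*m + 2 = (m + 1)*(m + 2)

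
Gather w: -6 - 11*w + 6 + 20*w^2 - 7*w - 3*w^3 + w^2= -3*w^3 + 21*w^2 - 18*w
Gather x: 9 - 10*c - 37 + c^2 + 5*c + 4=c^2 - 5*c - 24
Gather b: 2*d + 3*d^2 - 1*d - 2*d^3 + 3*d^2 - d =-2*d^3 + 6*d^2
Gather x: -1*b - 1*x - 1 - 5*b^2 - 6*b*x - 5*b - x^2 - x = -5*b^2 - 6*b - x^2 + x*(-6*b - 2) - 1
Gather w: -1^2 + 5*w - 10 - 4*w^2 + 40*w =-4*w^2 + 45*w - 11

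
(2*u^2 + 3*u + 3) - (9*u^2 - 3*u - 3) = -7*u^2 + 6*u + 6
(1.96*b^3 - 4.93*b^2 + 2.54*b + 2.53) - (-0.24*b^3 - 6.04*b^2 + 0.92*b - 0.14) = 2.2*b^3 + 1.11*b^2 + 1.62*b + 2.67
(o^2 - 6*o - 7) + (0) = o^2 - 6*o - 7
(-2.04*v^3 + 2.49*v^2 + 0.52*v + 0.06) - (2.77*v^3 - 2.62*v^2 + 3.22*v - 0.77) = -4.81*v^3 + 5.11*v^2 - 2.7*v + 0.83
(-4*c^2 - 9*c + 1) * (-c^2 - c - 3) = 4*c^4 + 13*c^3 + 20*c^2 + 26*c - 3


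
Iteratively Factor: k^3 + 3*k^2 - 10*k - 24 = (k - 3)*(k^2 + 6*k + 8) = (k - 3)*(k + 2)*(k + 4)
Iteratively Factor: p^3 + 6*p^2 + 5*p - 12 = (p - 1)*(p^2 + 7*p + 12) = (p - 1)*(p + 4)*(p + 3)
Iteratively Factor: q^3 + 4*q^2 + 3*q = (q + 1)*(q^2 + 3*q) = q*(q + 1)*(q + 3)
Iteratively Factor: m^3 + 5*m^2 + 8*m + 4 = (m + 1)*(m^2 + 4*m + 4) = (m + 1)*(m + 2)*(m + 2)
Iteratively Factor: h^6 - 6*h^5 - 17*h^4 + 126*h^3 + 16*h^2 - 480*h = (h + 2)*(h^5 - 8*h^4 - h^3 + 128*h^2 - 240*h) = (h - 5)*(h + 2)*(h^4 - 3*h^3 - 16*h^2 + 48*h) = h*(h - 5)*(h + 2)*(h^3 - 3*h^2 - 16*h + 48) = h*(h - 5)*(h - 3)*(h + 2)*(h^2 - 16) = h*(h - 5)*(h - 3)*(h + 2)*(h + 4)*(h - 4)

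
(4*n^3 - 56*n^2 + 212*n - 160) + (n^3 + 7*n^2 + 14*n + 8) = 5*n^3 - 49*n^2 + 226*n - 152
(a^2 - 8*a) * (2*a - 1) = 2*a^3 - 17*a^2 + 8*a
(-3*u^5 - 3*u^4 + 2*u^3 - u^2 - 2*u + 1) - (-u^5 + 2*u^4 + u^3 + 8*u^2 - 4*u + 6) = -2*u^5 - 5*u^4 + u^3 - 9*u^2 + 2*u - 5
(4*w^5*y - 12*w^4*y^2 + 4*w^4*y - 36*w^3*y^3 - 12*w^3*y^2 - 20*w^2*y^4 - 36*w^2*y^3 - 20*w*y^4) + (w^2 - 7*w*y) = 4*w^5*y - 12*w^4*y^2 + 4*w^4*y - 36*w^3*y^3 - 12*w^3*y^2 - 20*w^2*y^4 - 36*w^2*y^3 + w^2 - 20*w*y^4 - 7*w*y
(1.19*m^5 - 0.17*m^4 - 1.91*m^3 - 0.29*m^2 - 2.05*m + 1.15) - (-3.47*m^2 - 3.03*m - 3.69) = 1.19*m^5 - 0.17*m^4 - 1.91*m^3 + 3.18*m^2 + 0.98*m + 4.84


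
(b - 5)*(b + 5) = b^2 - 25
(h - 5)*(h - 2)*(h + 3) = h^3 - 4*h^2 - 11*h + 30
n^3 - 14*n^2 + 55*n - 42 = (n - 7)*(n - 6)*(n - 1)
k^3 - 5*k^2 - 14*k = k*(k - 7)*(k + 2)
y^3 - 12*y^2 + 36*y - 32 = (y - 8)*(y - 2)^2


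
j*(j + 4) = j^2 + 4*j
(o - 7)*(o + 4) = o^2 - 3*o - 28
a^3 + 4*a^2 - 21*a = a*(a - 3)*(a + 7)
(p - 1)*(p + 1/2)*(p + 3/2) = p^3 + p^2 - 5*p/4 - 3/4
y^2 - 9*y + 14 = (y - 7)*(y - 2)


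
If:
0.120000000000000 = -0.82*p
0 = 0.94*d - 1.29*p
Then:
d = -0.20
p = -0.15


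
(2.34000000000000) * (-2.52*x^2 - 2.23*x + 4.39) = -5.8968*x^2 - 5.2182*x + 10.2726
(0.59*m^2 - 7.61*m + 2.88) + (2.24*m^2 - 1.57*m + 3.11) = 2.83*m^2 - 9.18*m + 5.99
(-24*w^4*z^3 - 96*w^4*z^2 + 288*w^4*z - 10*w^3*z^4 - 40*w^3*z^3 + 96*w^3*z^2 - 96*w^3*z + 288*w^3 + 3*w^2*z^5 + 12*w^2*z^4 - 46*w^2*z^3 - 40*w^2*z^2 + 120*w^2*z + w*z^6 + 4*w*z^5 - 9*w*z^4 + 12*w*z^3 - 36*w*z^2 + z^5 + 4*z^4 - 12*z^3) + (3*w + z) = -24*w^4*z^3 - 96*w^4*z^2 + 288*w^4*z - 10*w^3*z^4 - 40*w^3*z^3 + 96*w^3*z^2 - 96*w^3*z + 288*w^3 + 3*w^2*z^5 + 12*w^2*z^4 - 46*w^2*z^3 - 40*w^2*z^2 + 120*w^2*z + w*z^6 + 4*w*z^5 - 9*w*z^4 + 12*w*z^3 - 36*w*z^2 + 3*w + z^5 + 4*z^4 - 12*z^3 + z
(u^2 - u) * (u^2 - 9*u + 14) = u^4 - 10*u^3 + 23*u^2 - 14*u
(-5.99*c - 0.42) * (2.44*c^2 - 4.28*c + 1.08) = -14.6156*c^3 + 24.6124*c^2 - 4.6716*c - 0.4536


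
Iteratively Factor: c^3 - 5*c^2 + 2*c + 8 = (c - 2)*(c^2 - 3*c - 4) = (c - 4)*(c - 2)*(c + 1)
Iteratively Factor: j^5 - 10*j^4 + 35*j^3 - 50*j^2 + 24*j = (j - 4)*(j^4 - 6*j^3 + 11*j^2 - 6*j) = j*(j - 4)*(j^3 - 6*j^2 + 11*j - 6) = j*(j - 4)*(j - 2)*(j^2 - 4*j + 3) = j*(j - 4)*(j - 3)*(j - 2)*(j - 1)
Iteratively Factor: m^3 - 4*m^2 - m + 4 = (m - 4)*(m^2 - 1) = (m - 4)*(m + 1)*(m - 1)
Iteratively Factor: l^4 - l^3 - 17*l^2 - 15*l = (l + 3)*(l^3 - 4*l^2 - 5*l) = (l + 1)*(l + 3)*(l^2 - 5*l) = l*(l + 1)*(l + 3)*(l - 5)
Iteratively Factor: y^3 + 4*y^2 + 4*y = (y + 2)*(y^2 + 2*y) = y*(y + 2)*(y + 2)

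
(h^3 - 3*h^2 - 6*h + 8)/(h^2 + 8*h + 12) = (h^2 - 5*h + 4)/(h + 6)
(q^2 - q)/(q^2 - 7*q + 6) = q/(q - 6)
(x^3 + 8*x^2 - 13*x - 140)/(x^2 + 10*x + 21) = (x^2 + x - 20)/(x + 3)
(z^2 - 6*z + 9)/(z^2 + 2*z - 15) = (z - 3)/(z + 5)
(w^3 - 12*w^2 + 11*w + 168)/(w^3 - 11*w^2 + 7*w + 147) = (w - 8)/(w - 7)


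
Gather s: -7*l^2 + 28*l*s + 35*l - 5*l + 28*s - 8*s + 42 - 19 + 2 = -7*l^2 + 30*l + s*(28*l + 20) + 25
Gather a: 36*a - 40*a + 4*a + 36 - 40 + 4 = 0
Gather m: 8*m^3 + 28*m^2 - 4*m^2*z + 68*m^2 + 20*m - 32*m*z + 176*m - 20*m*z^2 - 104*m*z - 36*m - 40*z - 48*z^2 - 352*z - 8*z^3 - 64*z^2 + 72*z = 8*m^3 + m^2*(96 - 4*z) + m*(-20*z^2 - 136*z + 160) - 8*z^3 - 112*z^2 - 320*z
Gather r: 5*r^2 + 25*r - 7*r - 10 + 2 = 5*r^2 + 18*r - 8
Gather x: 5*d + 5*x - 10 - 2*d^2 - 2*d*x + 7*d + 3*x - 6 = -2*d^2 + 12*d + x*(8 - 2*d) - 16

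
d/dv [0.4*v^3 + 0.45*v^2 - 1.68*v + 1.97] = 1.2*v^2 + 0.9*v - 1.68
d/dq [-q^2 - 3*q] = -2*q - 3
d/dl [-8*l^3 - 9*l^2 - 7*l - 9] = -24*l^2 - 18*l - 7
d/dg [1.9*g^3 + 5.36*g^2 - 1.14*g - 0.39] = 5.7*g^2 + 10.72*g - 1.14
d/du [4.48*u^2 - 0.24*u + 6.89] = 8.96*u - 0.24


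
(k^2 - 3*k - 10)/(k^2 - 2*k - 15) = (k + 2)/(k + 3)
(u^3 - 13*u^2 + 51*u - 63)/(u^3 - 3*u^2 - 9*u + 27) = (u - 7)/(u + 3)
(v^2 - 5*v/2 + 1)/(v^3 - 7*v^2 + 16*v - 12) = (v - 1/2)/(v^2 - 5*v + 6)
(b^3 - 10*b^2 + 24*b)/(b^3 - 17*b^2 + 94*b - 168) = b/(b - 7)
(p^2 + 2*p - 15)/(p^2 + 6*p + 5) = (p - 3)/(p + 1)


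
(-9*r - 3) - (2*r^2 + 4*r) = -2*r^2 - 13*r - 3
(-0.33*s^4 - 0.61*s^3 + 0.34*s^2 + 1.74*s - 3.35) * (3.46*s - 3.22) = -1.1418*s^5 - 1.048*s^4 + 3.1406*s^3 + 4.9256*s^2 - 17.1938*s + 10.787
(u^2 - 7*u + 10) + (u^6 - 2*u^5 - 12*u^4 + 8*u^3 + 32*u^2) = u^6 - 2*u^5 - 12*u^4 + 8*u^3 + 33*u^2 - 7*u + 10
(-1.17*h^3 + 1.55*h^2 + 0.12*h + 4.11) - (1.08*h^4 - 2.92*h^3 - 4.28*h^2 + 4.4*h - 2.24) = -1.08*h^4 + 1.75*h^3 + 5.83*h^2 - 4.28*h + 6.35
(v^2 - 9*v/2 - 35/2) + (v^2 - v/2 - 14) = 2*v^2 - 5*v - 63/2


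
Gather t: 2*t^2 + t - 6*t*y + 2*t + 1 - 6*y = 2*t^2 + t*(3 - 6*y) - 6*y + 1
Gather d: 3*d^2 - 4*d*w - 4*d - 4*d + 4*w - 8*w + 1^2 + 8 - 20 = 3*d^2 + d*(-4*w - 8) - 4*w - 11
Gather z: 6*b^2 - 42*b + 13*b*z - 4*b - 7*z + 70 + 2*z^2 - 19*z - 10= 6*b^2 - 46*b + 2*z^2 + z*(13*b - 26) + 60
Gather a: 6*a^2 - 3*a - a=6*a^2 - 4*a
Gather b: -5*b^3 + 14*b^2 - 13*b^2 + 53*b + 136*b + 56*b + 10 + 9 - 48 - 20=-5*b^3 + b^2 + 245*b - 49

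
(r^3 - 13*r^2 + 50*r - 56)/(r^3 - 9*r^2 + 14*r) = (r - 4)/r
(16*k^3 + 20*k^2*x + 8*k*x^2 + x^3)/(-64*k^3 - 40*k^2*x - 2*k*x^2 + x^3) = (2*k + x)/(-8*k + x)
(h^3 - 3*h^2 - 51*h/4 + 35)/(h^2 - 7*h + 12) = (h^2 + h - 35/4)/(h - 3)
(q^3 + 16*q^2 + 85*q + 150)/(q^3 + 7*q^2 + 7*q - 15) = (q^2 + 11*q + 30)/(q^2 + 2*q - 3)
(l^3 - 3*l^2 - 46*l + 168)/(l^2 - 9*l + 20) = (l^2 + l - 42)/(l - 5)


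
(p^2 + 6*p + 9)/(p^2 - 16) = (p^2 + 6*p + 9)/(p^2 - 16)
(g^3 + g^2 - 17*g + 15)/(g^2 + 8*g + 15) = (g^2 - 4*g + 3)/(g + 3)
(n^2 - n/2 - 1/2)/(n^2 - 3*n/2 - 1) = (n - 1)/(n - 2)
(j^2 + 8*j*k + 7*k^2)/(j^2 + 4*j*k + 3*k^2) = (j + 7*k)/(j + 3*k)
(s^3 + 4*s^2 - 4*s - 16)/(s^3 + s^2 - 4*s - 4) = (s + 4)/(s + 1)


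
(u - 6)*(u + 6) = u^2 - 36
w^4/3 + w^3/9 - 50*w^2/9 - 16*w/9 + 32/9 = (w/3 + 1/3)*(w - 4)*(w - 2/3)*(w + 4)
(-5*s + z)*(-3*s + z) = 15*s^2 - 8*s*z + z^2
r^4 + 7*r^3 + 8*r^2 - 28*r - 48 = (r - 2)*(r + 2)*(r + 3)*(r + 4)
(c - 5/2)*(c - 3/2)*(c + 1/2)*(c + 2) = c^4 - 3*c^3/2 - 21*c^2/4 + 43*c/8 + 15/4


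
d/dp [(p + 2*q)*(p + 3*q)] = 2*p + 5*q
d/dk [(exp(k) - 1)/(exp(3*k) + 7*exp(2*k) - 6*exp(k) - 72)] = ((1 - exp(k))*(3*exp(2*k) + 14*exp(k) - 6) + exp(3*k) + 7*exp(2*k) - 6*exp(k) - 72)*exp(k)/(exp(3*k) + 7*exp(2*k) - 6*exp(k) - 72)^2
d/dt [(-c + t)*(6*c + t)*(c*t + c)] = c*(-6*c^2 + 10*c*t + 5*c + 3*t^2 + 2*t)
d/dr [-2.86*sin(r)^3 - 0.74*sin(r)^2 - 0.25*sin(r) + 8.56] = (-1.48*sin(r) + 4.29*cos(2*r) - 4.54)*cos(r)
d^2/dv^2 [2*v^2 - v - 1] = 4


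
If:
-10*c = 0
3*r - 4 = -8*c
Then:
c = 0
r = 4/3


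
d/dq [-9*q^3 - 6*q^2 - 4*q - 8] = -27*q^2 - 12*q - 4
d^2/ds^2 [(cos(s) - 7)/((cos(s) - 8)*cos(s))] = (20*sin(s)^4/cos(s)^3 + sin(s)^2 - 167 + 446/cos(s) + 336/cos(s)^2 - 916/cos(s)^3)/(cos(s) - 8)^3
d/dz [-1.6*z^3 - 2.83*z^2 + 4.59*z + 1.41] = -4.8*z^2 - 5.66*z + 4.59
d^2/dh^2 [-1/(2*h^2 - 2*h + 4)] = (h^2 - h - (2*h - 1)^2 + 2)/(h^2 - h + 2)^3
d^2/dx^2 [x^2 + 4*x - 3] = 2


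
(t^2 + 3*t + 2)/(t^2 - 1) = (t + 2)/(t - 1)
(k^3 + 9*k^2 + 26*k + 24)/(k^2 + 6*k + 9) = (k^2 + 6*k + 8)/(k + 3)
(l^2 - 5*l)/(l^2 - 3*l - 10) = l/(l + 2)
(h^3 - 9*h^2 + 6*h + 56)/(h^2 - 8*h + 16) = (h^2 - 5*h - 14)/(h - 4)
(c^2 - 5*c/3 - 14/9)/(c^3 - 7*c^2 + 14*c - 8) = (9*c^2 - 15*c - 14)/(9*(c^3 - 7*c^2 + 14*c - 8))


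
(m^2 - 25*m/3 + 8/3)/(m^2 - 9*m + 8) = (m - 1/3)/(m - 1)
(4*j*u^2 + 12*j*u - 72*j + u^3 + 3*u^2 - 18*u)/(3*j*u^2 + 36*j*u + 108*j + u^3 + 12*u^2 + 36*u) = (4*j*u - 12*j + u^2 - 3*u)/(3*j*u + 18*j + u^2 + 6*u)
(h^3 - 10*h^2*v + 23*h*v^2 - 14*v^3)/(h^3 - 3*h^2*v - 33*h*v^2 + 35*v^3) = (h - 2*v)/(h + 5*v)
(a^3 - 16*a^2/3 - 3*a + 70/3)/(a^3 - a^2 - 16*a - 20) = (a - 7/3)/(a + 2)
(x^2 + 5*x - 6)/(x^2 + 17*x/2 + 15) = 2*(x - 1)/(2*x + 5)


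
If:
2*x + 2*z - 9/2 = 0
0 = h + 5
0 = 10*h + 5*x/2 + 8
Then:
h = -5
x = 84/5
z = -291/20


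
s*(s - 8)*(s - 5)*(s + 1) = s^4 - 12*s^3 + 27*s^2 + 40*s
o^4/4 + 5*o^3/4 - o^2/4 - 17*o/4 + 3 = (o/4 + 1)*(o - 1)^2*(o + 3)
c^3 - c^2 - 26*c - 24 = (c - 6)*(c + 1)*(c + 4)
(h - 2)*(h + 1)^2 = h^3 - 3*h - 2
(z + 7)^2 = z^2 + 14*z + 49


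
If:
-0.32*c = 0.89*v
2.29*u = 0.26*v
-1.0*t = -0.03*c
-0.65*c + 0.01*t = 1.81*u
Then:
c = 0.00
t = 0.00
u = 0.00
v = 0.00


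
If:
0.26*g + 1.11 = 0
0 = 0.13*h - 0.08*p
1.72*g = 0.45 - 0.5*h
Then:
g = -4.27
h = 15.59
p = 25.33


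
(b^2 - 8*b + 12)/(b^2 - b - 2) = (b - 6)/(b + 1)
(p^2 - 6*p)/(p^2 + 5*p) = (p - 6)/(p + 5)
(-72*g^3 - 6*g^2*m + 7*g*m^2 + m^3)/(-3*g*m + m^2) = 24*g^2/m + 10*g + m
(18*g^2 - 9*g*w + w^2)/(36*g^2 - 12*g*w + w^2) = (-3*g + w)/(-6*g + w)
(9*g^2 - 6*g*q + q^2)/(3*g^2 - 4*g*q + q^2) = (-3*g + q)/(-g + q)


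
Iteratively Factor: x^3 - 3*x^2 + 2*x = (x - 2)*(x^2 - x) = (x - 2)*(x - 1)*(x)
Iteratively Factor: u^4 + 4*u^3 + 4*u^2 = (u + 2)*(u^3 + 2*u^2) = u*(u + 2)*(u^2 + 2*u) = u*(u + 2)^2*(u)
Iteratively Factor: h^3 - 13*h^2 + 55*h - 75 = (h - 3)*(h^2 - 10*h + 25) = (h - 5)*(h - 3)*(h - 5)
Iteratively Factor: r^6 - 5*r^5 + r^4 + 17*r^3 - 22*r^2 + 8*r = (r + 2)*(r^5 - 7*r^4 + 15*r^3 - 13*r^2 + 4*r) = r*(r + 2)*(r^4 - 7*r^3 + 15*r^2 - 13*r + 4) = r*(r - 1)*(r + 2)*(r^3 - 6*r^2 + 9*r - 4) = r*(r - 1)^2*(r + 2)*(r^2 - 5*r + 4) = r*(r - 1)^3*(r + 2)*(r - 4)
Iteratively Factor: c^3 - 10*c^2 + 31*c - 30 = (c - 2)*(c^2 - 8*c + 15) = (c - 3)*(c - 2)*(c - 5)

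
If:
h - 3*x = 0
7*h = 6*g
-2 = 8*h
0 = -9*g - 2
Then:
No Solution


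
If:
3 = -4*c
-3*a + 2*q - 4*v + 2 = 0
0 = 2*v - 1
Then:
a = 2*q/3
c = -3/4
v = 1/2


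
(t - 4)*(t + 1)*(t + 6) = t^3 + 3*t^2 - 22*t - 24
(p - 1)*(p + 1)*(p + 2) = p^3 + 2*p^2 - p - 2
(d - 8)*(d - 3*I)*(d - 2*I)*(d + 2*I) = d^4 - 8*d^3 - 3*I*d^3 + 4*d^2 + 24*I*d^2 - 32*d - 12*I*d + 96*I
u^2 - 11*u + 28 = (u - 7)*(u - 4)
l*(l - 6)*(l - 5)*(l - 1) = l^4 - 12*l^3 + 41*l^2 - 30*l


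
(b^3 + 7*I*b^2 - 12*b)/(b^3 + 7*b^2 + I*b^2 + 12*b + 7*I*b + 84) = b*(b + 3*I)/(b^2 + b*(7 - 3*I) - 21*I)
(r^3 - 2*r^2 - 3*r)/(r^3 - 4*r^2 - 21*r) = (-r^2 + 2*r + 3)/(-r^2 + 4*r + 21)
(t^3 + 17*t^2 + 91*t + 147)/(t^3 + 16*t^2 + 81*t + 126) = (t + 7)/(t + 6)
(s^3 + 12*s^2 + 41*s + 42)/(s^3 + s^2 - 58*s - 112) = (s + 3)/(s - 8)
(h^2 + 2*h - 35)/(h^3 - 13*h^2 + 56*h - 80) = (h + 7)/(h^2 - 8*h + 16)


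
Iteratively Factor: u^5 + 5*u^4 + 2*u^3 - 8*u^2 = (u - 1)*(u^4 + 6*u^3 + 8*u^2) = u*(u - 1)*(u^3 + 6*u^2 + 8*u) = u^2*(u - 1)*(u^2 + 6*u + 8) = u^2*(u - 1)*(u + 2)*(u + 4)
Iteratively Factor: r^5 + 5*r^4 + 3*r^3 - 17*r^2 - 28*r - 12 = (r + 2)*(r^4 + 3*r^3 - 3*r^2 - 11*r - 6) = (r - 2)*(r + 2)*(r^3 + 5*r^2 + 7*r + 3) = (r - 2)*(r + 1)*(r + 2)*(r^2 + 4*r + 3) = (r - 2)*(r + 1)^2*(r + 2)*(r + 3)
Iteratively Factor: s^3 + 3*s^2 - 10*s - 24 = (s + 2)*(s^2 + s - 12) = (s - 3)*(s + 2)*(s + 4)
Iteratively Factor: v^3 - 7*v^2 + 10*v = (v - 2)*(v^2 - 5*v) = (v - 5)*(v - 2)*(v)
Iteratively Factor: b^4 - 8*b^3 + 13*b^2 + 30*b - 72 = (b - 3)*(b^3 - 5*b^2 - 2*b + 24) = (b - 3)*(b + 2)*(b^2 - 7*b + 12) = (b - 4)*(b - 3)*(b + 2)*(b - 3)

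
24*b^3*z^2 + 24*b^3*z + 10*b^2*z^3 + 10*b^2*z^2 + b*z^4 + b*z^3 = z*(4*b + z)*(6*b + z)*(b*z + b)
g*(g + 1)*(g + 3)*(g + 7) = g^4 + 11*g^3 + 31*g^2 + 21*g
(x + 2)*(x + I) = x^2 + 2*x + I*x + 2*I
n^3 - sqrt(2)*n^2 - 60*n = n*(n - 6*sqrt(2))*(n + 5*sqrt(2))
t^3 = t^3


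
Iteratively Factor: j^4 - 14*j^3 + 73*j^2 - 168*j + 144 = (j - 4)*(j^3 - 10*j^2 + 33*j - 36) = (j - 4)*(j - 3)*(j^2 - 7*j + 12) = (j - 4)^2*(j - 3)*(j - 3)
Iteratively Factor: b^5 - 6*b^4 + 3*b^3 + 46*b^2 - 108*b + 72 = (b - 2)*(b^4 - 4*b^3 - 5*b^2 + 36*b - 36) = (b - 3)*(b - 2)*(b^3 - b^2 - 8*b + 12) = (b - 3)*(b - 2)*(b + 3)*(b^2 - 4*b + 4) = (b - 3)*(b - 2)^2*(b + 3)*(b - 2)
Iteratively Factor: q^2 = (q)*(q)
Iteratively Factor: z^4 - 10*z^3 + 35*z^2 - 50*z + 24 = (z - 3)*(z^3 - 7*z^2 + 14*z - 8) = (z - 3)*(z - 2)*(z^2 - 5*z + 4) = (z - 4)*(z - 3)*(z - 2)*(z - 1)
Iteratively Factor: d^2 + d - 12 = (d + 4)*(d - 3)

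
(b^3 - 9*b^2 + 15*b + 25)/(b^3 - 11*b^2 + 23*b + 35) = (b - 5)/(b - 7)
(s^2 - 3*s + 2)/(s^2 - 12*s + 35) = (s^2 - 3*s + 2)/(s^2 - 12*s + 35)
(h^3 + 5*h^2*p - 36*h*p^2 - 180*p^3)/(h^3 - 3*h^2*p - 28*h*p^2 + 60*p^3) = (-h - 6*p)/(-h + 2*p)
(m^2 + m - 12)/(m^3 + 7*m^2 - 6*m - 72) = 1/(m + 6)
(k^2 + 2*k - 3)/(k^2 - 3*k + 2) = (k + 3)/(k - 2)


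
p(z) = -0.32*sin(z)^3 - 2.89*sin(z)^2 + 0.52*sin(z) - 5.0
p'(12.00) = 2.82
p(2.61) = -5.52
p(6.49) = -5.02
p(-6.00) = -5.09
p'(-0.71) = 2.94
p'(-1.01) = 2.51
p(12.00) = -6.06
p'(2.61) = 2.29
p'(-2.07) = -2.32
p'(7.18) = -2.86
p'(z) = -0.96*sin(z)^2*cos(z) - 5.78*sin(z)*cos(z) + 0.52*cos(z)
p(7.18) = -6.51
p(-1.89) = -7.83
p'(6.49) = -0.69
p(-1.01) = -7.32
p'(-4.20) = 2.57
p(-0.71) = -6.48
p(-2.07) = -7.47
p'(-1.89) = -1.61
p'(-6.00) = -1.12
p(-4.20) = -6.95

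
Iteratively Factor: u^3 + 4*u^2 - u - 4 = (u - 1)*(u^2 + 5*u + 4) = (u - 1)*(u + 4)*(u + 1)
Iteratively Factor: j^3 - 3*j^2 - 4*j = (j + 1)*(j^2 - 4*j) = j*(j + 1)*(j - 4)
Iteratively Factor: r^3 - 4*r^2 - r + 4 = (r - 4)*(r^2 - 1) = (r - 4)*(r + 1)*(r - 1)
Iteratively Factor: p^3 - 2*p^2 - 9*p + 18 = (p - 2)*(p^2 - 9) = (p - 3)*(p - 2)*(p + 3)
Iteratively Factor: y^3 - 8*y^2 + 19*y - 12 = (y - 1)*(y^2 - 7*y + 12) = (y - 4)*(y - 1)*(y - 3)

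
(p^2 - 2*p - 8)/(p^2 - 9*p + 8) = (p^2 - 2*p - 8)/(p^2 - 9*p + 8)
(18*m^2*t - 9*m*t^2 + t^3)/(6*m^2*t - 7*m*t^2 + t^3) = (-3*m + t)/(-m + t)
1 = 1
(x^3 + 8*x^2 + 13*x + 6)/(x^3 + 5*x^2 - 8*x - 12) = (x + 1)/(x - 2)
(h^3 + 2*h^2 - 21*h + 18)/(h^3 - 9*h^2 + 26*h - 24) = (h^2 + 5*h - 6)/(h^2 - 6*h + 8)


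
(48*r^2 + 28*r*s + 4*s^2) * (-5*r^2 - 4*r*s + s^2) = -240*r^4 - 332*r^3*s - 84*r^2*s^2 + 12*r*s^3 + 4*s^4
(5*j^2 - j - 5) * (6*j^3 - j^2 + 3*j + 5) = 30*j^5 - 11*j^4 - 14*j^3 + 27*j^2 - 20*j - 25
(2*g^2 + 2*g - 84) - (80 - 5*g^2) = 7*g^2 + 2*g - 164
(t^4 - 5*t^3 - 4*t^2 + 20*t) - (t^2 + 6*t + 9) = t^4 - 5*t^3 - 5*t^2 + 14*t - 9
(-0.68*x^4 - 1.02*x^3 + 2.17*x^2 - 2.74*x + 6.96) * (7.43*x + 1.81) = -5.0524*x^5 - 8.8094*x^4 + 14.2769*x^3 - 16.4305*x^2 + 46.7534*x + 12.5976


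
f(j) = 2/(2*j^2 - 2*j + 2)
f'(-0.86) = 0.40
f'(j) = 2*(2 - 4*j)/(2*j^2 - 2*j + 2)^2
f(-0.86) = 0.38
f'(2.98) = -0.10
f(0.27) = 1.25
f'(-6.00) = 0.01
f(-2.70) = 0.09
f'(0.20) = 0.85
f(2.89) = 0.15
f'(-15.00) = 0.00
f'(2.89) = -0.11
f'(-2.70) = 0.05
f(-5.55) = 0.03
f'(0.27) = 0.71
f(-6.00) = 0.02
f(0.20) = 1.19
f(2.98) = 0.14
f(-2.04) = 0.14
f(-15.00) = 0.00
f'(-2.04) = 0.10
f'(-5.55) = 0.01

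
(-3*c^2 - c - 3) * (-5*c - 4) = 15*c^3 + 17*c^2 + 19*c + 12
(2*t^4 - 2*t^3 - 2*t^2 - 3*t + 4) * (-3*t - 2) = -6*t^5 + 2*t^4 + 10*t^3 + 13*t^2 - 6*t - 8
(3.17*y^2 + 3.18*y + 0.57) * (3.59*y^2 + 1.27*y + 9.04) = 11.3803*y^4 + 15.4421*y^3 + 34.7417*y^2 + 29.4711*y + 5.1528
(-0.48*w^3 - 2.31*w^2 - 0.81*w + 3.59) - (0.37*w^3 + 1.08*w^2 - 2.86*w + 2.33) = -0.85*w^3 - 3.39*w^2 + 2.05*w + 1.26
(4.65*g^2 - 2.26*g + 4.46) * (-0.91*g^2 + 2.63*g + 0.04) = -4.2315*g^4 + 14.2861*g^3 - 9.8164*g^2 + 11.6394*g + 0.1784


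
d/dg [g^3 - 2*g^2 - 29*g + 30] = 3*g^2 - 4*g - 29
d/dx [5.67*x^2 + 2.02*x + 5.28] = 11.34*x + 2.02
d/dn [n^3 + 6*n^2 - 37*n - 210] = 3*n^2 + 12*n - 37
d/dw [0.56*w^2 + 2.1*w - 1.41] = 1.12*w + 2.1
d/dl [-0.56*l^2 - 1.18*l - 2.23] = -1.12*l - 1.18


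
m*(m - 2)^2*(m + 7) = m^4 + 3*m^3 - 24*m^2 + 28*m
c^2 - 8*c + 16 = (c - 4)^2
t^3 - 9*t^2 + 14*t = t*(t - 7)*(t - 2)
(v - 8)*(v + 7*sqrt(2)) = v^2 - 8*v + 7*sqrt(2)*v - 56*sqrt(2)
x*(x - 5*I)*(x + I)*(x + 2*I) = x^4 - 2*I*x^3 + 13*x^2 + 10*I*x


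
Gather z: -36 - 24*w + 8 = -24*w - 28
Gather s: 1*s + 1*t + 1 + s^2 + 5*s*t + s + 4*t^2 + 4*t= s^2 + s*(5*t + 2) + 4*t^2 + 5*t + 1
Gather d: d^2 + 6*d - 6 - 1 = d^2 + 6*d - 7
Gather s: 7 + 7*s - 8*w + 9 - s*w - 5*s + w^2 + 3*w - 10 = s*(2 - w) + w^2 - 5*w + 6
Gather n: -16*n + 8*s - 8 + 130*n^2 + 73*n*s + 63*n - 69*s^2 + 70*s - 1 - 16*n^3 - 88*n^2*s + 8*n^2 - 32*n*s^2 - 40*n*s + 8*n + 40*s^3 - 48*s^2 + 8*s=-16*n^3 + n^2*(138 - 88*s) + n*(-32*s^2 + 33*s + 55) + 40*s^3 - 117*s^2 + 86*s - 9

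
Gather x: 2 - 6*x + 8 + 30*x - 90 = 24*x - 80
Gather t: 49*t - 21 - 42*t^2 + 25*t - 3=-42*t^2 + 74*t - 24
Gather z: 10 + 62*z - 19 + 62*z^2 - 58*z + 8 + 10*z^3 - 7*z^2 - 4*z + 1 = 10*z^3 + 55*z^2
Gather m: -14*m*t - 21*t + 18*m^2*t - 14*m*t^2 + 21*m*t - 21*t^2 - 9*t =18*m^2*t + m*(-14*t^2 + 7*t) - 21*t^2 - 30*t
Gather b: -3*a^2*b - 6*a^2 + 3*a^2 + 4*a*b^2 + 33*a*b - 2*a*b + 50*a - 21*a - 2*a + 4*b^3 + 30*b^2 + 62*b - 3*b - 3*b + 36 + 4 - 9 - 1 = -3*a^2 + 27*a + 4*b^3 + b^2*(4*a + 30) + b*(-3*a^2 + 31*a + 56) + 30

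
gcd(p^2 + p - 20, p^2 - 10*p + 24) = p - 4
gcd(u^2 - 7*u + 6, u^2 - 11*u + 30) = u - 6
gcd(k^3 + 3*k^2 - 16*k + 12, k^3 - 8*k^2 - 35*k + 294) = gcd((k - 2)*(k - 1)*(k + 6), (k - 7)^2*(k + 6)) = k + 6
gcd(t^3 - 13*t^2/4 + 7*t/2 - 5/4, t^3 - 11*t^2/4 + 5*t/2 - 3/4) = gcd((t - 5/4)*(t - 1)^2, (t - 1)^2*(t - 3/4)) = t^2 - 2*t + 1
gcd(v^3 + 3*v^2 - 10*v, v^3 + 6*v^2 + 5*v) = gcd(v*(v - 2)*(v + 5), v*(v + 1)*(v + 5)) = v^2 + 5*v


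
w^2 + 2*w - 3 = (w - 1)*(w + 3)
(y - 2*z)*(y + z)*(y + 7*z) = y^3 + 6*y^2*z - 9*y*z^2 - 14*z^3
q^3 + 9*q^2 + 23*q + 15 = (q + 1)*(q + 3)*(q + 5)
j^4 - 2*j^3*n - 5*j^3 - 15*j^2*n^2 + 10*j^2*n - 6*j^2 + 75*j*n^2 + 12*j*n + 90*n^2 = (j - 6)*(j + 1)*(j - 5*n)*(j + 3*n)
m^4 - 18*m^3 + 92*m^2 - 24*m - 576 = (m - 8)*(m - 6)^2*(m + 2)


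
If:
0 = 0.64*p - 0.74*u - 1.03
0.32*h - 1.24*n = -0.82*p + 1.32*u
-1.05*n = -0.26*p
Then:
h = 2.2715587797619*u - 2.57978980654762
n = 0.286309523809524*u + 0.398511904761905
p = 1.15625*u + 1.609375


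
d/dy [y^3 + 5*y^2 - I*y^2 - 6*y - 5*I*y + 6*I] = 3*y^2 + 2*y*(5 - I) - 6 - 5*I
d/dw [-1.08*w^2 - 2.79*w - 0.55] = -2.16*w - 2.79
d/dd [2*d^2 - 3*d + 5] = 4*d - 3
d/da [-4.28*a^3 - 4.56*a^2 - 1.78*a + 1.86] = -12.84*a^2 - 9.12*a - 1.78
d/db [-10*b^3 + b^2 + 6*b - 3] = -30*b^2 + 2*b + 6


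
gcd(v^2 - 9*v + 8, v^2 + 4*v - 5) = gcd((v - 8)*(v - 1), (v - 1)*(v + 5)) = v - 1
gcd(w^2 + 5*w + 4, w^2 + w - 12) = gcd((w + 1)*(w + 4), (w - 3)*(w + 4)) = w + 4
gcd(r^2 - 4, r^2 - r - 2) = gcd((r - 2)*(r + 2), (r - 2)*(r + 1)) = r - 2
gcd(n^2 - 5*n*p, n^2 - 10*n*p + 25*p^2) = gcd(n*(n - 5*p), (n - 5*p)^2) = -n + 5*p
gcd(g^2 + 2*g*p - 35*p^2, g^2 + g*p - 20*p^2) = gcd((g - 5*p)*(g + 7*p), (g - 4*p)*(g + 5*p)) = 1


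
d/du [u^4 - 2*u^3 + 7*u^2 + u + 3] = 4*u^3 - 6*u^2 + 14*u + 1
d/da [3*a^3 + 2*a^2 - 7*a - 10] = 9*a^2 + 4*a - 7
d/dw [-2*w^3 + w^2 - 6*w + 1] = -6*w^2 + 2*w - 6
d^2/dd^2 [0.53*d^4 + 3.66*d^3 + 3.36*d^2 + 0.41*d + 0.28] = 6.36*d^2 + 21.96*d + 6.72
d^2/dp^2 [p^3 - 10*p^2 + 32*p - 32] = 6*p - 20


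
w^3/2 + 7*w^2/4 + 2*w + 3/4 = (w/2 + 1/2)*(w + 1)*(w + 3/2)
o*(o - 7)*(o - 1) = o^3 - 8*o^2 + 7*o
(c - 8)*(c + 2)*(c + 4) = c^3 - 2*c^2 - 40*c - 64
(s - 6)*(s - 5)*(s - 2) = s^3 - 13*s^2 + 52*s - 60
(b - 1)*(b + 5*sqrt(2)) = b^2 - b + 5*sqrt(2)*b - 5*sqrt(2)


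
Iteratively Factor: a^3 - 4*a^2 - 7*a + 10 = (a - 5)*(a^2 + a - 2) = (a - 5)*(a - 1)*(a + 2)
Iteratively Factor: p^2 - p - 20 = (p + 4)*(p - 5)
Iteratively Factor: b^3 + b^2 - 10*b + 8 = (b + 4)*(b^2 - 3*b + 2) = (b - 2)*(b + 4)*(b - 1)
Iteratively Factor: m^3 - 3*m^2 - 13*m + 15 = (m - 1)*(m^2 - 2*m - 15) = (m - 5)*(m - 1)*(m + 3)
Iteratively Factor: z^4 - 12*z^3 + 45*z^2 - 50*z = (z - 5)*(z^3 - 7*z^2 + 10*z) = (z - 5)*(z - 2)*(z^2 - 5*z) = (z - 5)^2*(z - 2)*(z)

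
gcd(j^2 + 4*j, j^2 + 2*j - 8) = j + 4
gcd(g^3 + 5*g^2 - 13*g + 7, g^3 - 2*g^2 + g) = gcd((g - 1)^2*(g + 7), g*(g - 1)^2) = g^2 - 2*g + 1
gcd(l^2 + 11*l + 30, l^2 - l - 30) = l + 5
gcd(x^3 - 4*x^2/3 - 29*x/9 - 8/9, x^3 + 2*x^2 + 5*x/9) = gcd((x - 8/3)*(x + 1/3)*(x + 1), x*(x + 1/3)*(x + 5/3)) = x + 1/3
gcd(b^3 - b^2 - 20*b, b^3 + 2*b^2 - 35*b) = b^2 - 5*b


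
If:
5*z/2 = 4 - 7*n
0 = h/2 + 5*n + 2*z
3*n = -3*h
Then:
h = -32/11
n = 32/11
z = -72/11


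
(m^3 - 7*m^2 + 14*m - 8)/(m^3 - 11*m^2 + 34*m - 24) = (m - 2)/(m - 6)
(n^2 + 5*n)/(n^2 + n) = (n + 5)/(n + 1)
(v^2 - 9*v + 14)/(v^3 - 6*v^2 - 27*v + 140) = (v - 2)/(v^2 + v - 20)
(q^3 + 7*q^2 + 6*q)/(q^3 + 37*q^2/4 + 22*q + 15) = 4*q*(q + 1)/(4*q^2 + 13*q + 10)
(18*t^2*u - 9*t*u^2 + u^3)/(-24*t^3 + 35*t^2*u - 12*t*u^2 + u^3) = u*(-6*t + u)/(8*t^2 - 9*t*u + u^2)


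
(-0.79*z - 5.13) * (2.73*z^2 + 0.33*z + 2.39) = -2.1567*z^3 - 14.2656*z^2 - 3.581*z - 12.2607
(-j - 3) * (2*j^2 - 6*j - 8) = -2*j^3 + 26*j + 24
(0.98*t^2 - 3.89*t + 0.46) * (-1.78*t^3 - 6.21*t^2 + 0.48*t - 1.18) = -1.7444*t^5 + 0.8384*t^4 + 23.8085*t^3 - 5.8802*t^2 + 4.811*t - 0.5428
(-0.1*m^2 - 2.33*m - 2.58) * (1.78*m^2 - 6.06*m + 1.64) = -0.178*m^4 - 3.5414*m^3 + 9.3634*m^2 + 11.8136*m - 4.2312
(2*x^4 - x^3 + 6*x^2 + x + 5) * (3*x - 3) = 6*x^5 - 9*x^4 + 21*x^3 - 15*x^2 + 12*x - 15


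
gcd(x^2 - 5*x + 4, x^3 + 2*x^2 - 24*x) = x - 4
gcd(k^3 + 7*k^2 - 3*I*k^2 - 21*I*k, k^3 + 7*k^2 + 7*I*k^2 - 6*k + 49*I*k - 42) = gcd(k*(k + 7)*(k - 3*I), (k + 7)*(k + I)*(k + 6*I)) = k + 7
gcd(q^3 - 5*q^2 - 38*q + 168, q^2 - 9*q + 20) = q - 4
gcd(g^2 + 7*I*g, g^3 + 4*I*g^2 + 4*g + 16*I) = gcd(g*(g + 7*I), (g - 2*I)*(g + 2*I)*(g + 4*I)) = 1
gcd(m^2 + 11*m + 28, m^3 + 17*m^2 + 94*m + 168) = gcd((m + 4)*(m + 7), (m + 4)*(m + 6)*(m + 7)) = m^2 + 11*m + 28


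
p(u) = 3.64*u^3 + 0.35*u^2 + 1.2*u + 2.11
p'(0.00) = 1.20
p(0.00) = 2.11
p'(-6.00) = 390.12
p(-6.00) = -778.73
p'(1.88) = 41.11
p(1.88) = 29.79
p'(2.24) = 57.56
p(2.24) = 47.47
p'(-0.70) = 6.06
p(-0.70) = 0.19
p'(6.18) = 422.59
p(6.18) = 882.04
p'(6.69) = 494.62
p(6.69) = 1115.69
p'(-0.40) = 2.67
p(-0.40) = 1.45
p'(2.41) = 66.31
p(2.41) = 57.99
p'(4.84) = 260.40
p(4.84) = 428.82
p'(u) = 10.92*u^2 + 0.7*u + 1.2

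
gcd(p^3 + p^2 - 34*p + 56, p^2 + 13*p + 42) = p + 7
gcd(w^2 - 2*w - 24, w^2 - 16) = w + 4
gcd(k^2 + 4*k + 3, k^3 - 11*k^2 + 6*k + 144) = k + 3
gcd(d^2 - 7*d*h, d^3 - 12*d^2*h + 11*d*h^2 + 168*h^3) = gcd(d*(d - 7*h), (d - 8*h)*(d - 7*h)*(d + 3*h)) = d - 7*h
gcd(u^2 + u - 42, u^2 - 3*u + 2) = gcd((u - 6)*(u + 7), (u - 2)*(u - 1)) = 1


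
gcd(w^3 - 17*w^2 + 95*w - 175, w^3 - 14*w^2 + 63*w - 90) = w - 5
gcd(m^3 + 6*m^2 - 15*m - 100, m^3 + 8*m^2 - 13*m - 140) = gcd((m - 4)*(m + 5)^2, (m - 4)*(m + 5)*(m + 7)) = m^2 + m - 20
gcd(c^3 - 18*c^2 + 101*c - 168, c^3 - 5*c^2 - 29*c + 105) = c^2 - 10*c + 21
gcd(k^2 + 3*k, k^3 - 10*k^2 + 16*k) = k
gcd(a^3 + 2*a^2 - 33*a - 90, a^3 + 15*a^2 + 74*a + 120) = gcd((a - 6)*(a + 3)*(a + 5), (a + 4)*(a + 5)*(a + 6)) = a + 5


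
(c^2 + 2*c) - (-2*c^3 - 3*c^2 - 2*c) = 2*c^3 + 4*c^2 + 4*c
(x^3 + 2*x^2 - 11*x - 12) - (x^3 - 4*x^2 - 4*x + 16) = 6*x^2 - 7*x - 28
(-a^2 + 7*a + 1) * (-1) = a^2 - 7*a - 1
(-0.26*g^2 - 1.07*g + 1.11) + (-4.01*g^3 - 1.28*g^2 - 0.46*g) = -4.01*g^3 - 1.54*g^2 - 1.53*g + 1.11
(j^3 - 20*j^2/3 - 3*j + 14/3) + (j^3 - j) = 2*j^3 - 20*j^2/3 - 4*j + 14/3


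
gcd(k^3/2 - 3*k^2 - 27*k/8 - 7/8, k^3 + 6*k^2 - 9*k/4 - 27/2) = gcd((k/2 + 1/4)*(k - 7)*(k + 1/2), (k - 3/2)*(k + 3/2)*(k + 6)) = 1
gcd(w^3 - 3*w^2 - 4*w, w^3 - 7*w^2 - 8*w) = w^2 + w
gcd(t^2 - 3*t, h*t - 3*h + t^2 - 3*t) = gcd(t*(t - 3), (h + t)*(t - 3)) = t - 3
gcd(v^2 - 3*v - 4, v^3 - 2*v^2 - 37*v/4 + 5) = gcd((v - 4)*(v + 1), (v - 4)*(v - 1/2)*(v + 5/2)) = v - 4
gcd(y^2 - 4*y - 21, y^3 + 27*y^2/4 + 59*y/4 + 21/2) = y + 3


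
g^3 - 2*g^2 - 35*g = g*(g - 7)*(g + 5)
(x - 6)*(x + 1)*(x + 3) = x^3 - 2*x^2 - 21*x - 18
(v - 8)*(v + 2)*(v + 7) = v^3 + v^2 - 58*v - 112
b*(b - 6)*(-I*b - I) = -I*b^3 + 5*I*b^2 + 6*I*b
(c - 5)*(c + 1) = c^2 - 4*c - 5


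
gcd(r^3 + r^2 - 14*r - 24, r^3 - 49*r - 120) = r + 3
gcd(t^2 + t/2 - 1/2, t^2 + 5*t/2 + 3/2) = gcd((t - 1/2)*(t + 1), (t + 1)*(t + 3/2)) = t + 1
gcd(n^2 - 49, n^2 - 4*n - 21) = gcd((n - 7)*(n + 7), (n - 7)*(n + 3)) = n - 7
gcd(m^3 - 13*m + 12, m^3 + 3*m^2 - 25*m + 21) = m^2 - 4*m + 3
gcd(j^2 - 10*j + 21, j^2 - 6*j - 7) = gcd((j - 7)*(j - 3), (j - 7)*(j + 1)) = j - 7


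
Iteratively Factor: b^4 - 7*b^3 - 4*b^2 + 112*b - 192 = (b - 4)*(b^3 - 3*b^2 - 16*b + 48) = (b - 4)*(b + 4)*(b^2 - 7*b + 12) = (b - 4)*(b - 3)*(b + 4)*(b - 4)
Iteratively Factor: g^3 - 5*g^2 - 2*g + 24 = (g + 2)*(g^2 - 7*g + 12) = (g - 3)*(g + 2)*(g - 4)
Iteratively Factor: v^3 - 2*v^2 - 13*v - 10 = (v - 5)*(v^2 + 3*v + 2) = (v - 5)*(v + 2)*(v + 1)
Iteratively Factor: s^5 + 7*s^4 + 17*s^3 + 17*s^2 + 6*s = (s + 2)*(s^4 + 5*s^3 + 7*s^2 + 3*s) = s*(s + 2)*(s^3 + 5*s^2 + 7*s + 3) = s*(s + 1)*(s + 2)*(s^2 + 4*s + 3) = s*(s + 1)*(s + 2)*(s + 3)*(s + 1)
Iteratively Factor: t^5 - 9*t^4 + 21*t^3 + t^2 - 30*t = (t - 2)*(t^4 - 7*t^3 + 7*t^2 + 15*t) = (t - 2)*(t + 1)*(t^3 - 8*t^2 + 15*t) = (t - 5)*(t - 2)*(t + 1)*(t^2 - 3*t) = t*(t - 5)*(t - 2)*(t + 1)*(t - 3)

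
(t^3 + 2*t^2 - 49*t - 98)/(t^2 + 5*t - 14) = (t^2 - 5*t - 14)/(t - 2)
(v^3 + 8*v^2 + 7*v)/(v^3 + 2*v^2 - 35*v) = (v + 1)/(v - 5)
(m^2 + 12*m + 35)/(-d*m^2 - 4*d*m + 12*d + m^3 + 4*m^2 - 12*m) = (-m^2 - 12*m - 35)/(d*m^2 + 4*d*m - 12*d - m^3 - 4*m^2 + 12*m)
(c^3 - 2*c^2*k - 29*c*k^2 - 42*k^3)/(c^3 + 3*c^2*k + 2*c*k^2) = (c^2 - 4*c*k - 21*k^2)/(c*(c + k))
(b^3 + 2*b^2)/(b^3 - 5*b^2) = (b + 2)/(b - 5)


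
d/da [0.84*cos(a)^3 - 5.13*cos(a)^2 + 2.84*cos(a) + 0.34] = (-2.52*cos(a)^2 + 10.26*cos(a) - 2.84)*sin(a)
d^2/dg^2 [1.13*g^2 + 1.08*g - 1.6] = 2.26000000000000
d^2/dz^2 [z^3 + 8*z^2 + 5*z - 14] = 6*z + 16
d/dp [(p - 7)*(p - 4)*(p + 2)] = 3*p^2 - 18*p + 6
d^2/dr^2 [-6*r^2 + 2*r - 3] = -12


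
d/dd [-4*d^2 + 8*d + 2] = 8 - 8*d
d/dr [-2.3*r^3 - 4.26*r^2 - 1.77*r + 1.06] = -6.9*r^2 - 8.52*r - 1.77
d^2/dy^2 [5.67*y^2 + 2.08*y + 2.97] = 11.3400000000000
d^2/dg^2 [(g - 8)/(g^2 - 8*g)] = 2/g^3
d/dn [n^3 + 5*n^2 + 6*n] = 3*n^2 + 10*n + 6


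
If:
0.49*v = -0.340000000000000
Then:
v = -0.69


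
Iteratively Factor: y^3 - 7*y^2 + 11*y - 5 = (y - 1)*(y^2 - 6*y + 5) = (y - 1)^2*(y - 5)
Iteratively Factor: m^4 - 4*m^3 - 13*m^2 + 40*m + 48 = (m - 4)*(m^3 - 13*m - 12) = (m - 4)*(m + 1)*(m^2 - m - 12) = (m - 4)^2*(m + 1)*(m + 3)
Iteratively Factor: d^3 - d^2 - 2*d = (d + 1)*(d^2 - 2*d) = d*(d + 1)*(d - 2)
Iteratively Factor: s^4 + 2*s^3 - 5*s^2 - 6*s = (s - 2)*(s^3 + 4*s^2 + 3*s) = (s - 2)*(s + 3)*(s^2 + s) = (s - 2)*(s + 1)*(s + 3)*(s)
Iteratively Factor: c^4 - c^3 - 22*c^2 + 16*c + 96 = (c - 4)*(c^3 + 3*c^2 - 10*c - 24) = (c - 4)*(c + 4)*(c^2 - c - 6) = (c - 4)*(c - 3)*(c + 4)*(c + 2)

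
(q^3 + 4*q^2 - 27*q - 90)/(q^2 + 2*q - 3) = (q^2 + q - 30)/(q - 1)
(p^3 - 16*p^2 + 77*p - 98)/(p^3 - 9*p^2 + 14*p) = (p - 7)/p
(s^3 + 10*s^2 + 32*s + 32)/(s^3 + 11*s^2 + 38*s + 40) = (s + 4)/(s + 5)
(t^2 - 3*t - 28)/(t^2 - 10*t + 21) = (t + 4)/(t - 3)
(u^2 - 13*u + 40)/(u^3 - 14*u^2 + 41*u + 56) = (u - 5)/(u^2 - 6*u - 7)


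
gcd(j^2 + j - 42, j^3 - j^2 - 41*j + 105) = j + 7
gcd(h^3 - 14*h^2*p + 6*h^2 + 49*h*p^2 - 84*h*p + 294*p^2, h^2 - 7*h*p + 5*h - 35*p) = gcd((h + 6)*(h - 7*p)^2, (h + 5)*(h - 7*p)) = -h + 7*p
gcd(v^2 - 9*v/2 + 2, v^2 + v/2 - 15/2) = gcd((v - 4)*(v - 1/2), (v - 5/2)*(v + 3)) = 1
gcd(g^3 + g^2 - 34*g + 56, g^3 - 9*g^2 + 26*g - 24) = g^2 - 6*g + 8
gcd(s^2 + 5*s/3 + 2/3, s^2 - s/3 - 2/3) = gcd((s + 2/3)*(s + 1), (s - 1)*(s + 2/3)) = s + 2/3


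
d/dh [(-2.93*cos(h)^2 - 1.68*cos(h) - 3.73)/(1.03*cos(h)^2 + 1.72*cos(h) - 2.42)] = (3.3092*cos(h)^2 - 21.865*cos(h) - 10.4812)*sin(h)/(1.0609*cos(h)^4 + 3.5432*cos(h)^3 - 2.0268*cos(h)^2 - 8.3248*cos(h) + 5.8564)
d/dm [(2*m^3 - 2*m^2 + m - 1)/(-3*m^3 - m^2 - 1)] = (-8*m^4 + 6*m^3 - 14*m^2 + 2*m - 1)/(9*m^6 + 6*m^5 + m^4 + 6*m^3 + 2*m^2 + 1)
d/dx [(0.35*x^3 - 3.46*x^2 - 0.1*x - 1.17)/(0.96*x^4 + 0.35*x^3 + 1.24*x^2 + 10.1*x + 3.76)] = (-0.336*x^6 + 6.6432*x^5 + 1.933*x^4 + 11.6328*x^3 - 29.6455*x^2 - 23.1176*x + 11.441)/(0.9216*x^8 + 0.672*x^7 + 2.5033*x^6 + 20.26*x^5 + 15.8268*x^4 + 27.68*x^3 + 111.3348*x^2 + 75.952*x + 14.1376)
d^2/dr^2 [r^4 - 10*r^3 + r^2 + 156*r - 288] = 12*r^2 - 60*r + 2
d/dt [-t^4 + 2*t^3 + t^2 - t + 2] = -4*t^3 + 6*t^2 + 2*t - 1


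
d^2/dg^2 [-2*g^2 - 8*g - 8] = -4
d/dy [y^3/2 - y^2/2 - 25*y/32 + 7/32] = 3*y^2/2 - y - 25/32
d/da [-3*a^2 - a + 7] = -6*a - 1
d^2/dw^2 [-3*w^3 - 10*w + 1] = -18*w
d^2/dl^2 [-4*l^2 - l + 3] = -8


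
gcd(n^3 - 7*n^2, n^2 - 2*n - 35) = n - 7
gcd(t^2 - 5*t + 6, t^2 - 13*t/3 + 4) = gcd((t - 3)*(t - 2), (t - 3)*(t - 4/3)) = t - 3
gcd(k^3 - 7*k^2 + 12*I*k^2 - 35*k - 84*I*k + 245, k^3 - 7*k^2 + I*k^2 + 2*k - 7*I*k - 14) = k - 7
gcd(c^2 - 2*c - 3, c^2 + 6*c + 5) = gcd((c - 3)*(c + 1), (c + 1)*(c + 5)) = c + 1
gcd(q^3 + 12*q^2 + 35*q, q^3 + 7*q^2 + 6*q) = q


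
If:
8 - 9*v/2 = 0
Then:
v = 16/9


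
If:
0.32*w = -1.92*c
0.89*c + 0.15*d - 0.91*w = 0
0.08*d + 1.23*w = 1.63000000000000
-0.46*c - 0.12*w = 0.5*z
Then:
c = -0.15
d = 6.41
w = 0.91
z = -0.08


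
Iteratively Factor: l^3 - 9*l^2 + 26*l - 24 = (l - 4)*(l^2 - 5*l + 6) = (l - 4)*(l - 3)*(l - 2)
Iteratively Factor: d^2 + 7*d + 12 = (d + 4)*(d + 3)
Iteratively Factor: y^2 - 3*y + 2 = (y - 1)*(y - 2)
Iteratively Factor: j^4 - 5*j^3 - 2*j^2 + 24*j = (j - 3)*(j^3 - 2*j^2 - 8*j) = (j - 3)*(j + 2)*(j^2 - 4*j) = j*(j - 3)*(j + 2)*(j - 4)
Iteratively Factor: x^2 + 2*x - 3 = (x - 1)*(x + 3)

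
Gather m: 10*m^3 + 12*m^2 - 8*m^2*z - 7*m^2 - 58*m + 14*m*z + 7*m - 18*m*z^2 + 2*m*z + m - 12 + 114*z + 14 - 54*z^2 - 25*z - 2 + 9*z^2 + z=10*m^3 + m^2*(5 - 8*z) + m*(-18*z^2 + 16*z - 50) - 45*z^2 + 90*z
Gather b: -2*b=-2*b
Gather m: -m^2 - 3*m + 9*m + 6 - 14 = -m^2 + 6*m - 8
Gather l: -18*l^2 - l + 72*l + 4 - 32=-18*l^2 + 71*l - 28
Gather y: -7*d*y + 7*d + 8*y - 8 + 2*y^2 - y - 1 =7*d + 2*y^2 + y*(7 - 7*d) - 9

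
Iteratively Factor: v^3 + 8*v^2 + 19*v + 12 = (v + 4)*(v^2 + 4*v + 3) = (v + 1)*(v + 4)*(v + 3)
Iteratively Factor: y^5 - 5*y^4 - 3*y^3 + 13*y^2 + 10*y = (y + 1)*(y^4 - 6*y^3 + 3*y^2 + 10*y) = (y + 1)^2*(y^3 - 7*y^2 + 10*y) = (y - 5)*(y + 1)^2*(y^2 - 2*y) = (y - 5)*(y - 2)*(y + 1)^2*(y)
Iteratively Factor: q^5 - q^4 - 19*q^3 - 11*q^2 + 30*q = (q + 2)*(q^4 - 3*q^3 - 13*q^2 + 15*q) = (q - 5)*(q + 2)*(q^3 + 2*q^2 - 3*q) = (q - 5)*(q - 1)*(q + 2)*(q^2 + 3*q) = q*(q - 5)*(q - 1)*(q + 2)*(q + 3)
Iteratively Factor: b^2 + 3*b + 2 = (b + 2)*(b + 1)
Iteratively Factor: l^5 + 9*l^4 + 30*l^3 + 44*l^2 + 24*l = (l)*(l^4 + 9*l^3 + 30*l^2 + 44*l + 24) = l*(l + 2)*(l^3 + 7*l^2 + 16*l + 12) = l*(l + 2)^2*(l^2 + 5*l + 6) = l*(l + 2)^2*(l + 3)*(l + 2)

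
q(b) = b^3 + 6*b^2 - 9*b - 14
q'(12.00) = 567.00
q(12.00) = 2470.00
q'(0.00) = -9.00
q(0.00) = -14.00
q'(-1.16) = -18.88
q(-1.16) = 2.95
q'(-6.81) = 48.41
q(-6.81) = 9.73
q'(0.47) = -2.70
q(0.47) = -16.80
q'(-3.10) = -17.37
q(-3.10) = 41.77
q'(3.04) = 55.20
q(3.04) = 42.18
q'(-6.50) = 39.75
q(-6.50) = 23.38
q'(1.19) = 9.53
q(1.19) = -14.53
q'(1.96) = 26.04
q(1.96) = -1.06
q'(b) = 3*b^2 + 12*b - 9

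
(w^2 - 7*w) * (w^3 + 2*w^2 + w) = w^5 - 5*w^4 - 13*w^3 - 7*w^2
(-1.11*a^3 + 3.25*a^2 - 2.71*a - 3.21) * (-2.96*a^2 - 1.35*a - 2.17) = 3.2856*a^5 - 8.1215*a^4 + 6.0428*a^3 + 6.1076*a^2 + 10.2142*a + 6.9657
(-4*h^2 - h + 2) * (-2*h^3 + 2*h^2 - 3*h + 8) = 8*h^5 - 6*h^4 + 6*h^3 - 25*h^2 - 14*h + 16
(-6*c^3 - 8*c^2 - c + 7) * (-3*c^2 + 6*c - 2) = 18*c^5 - 12*c^4 - 33*c^3 - 11*c^2 + 44*c - 14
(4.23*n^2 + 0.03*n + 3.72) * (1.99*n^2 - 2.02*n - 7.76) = 8.4177*n^4 - 8.4849*n^3 - 25.4826*n^2 - 7.7472*n - 28.8672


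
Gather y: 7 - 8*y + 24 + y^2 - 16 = y^2 - 8*y + 15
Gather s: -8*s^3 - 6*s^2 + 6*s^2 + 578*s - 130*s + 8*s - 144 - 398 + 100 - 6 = -8*s^3 + 456*s - 448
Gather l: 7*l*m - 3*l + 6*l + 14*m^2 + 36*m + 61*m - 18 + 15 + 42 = l*(7*m + 3) + 14*m^2 + 97*m + 39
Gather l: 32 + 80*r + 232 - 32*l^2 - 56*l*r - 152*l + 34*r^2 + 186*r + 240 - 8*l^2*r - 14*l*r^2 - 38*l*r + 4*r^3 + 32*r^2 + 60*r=l^2*(-8*r - 32) + l*(-14*r^2 - 94*r - 152) + 4*r^3 + 66*r^2 + 326*r + 504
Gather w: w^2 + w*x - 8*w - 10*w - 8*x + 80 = w^2 + w*(x - 18) - 8*x + 80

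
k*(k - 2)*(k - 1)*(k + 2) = k^4 - k^3 - 4*k^2 + 4*k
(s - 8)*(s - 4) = s^2 - 12*s + 32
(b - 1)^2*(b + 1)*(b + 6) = b^4 + 5*b^3 - 7*b^2 - 5*b + 6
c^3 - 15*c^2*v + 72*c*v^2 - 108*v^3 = (c - 6*v)^2*(c - 3*v)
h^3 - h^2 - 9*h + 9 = (h - 3)*(h - 1)*(h + 3)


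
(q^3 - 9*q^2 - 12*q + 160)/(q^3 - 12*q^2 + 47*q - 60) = (q^2 - 4*q - 32)/(q^2 - 7*q + 12)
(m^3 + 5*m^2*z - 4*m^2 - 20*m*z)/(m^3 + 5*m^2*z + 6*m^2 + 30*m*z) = (m - 4)/(m + 6)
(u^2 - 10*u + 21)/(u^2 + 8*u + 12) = (u^2 - 10*u + 21)/(u^2 + 8*u + 12)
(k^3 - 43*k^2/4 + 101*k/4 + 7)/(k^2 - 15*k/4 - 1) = k - 7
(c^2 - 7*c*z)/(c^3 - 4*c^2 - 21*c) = (-c + 7*z)/(-c^2 + 4*c + 21)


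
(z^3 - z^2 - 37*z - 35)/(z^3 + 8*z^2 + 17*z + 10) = (z - 7)/(z + 2)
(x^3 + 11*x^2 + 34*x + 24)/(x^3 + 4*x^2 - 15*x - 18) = (x + 4)/(x - 3)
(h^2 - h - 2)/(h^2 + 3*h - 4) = (h^2 - h - 2)/(h^2 + 3*h - 4)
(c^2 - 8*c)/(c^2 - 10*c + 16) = c/(c - 2)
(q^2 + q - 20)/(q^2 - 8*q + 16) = (q + 5)/(q - 4)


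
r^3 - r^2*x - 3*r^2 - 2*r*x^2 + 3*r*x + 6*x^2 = (r - 3)*(r - 2*x)*(r + x)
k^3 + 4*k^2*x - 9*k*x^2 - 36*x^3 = (k - 3*x)*(k + 3*x)*(k + 4*x)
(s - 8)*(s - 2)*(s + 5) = s^3 - 5*s^2 - 34*s + 80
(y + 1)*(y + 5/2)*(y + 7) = y^3 + 21*y^2/2 + 27*y + 35/2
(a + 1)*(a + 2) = a^2 + 3*a + 2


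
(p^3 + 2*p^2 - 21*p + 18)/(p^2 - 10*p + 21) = (p^2 + 5*p - 6)/(p - 7)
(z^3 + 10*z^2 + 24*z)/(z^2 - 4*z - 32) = z*(z + 6)/(z - 8)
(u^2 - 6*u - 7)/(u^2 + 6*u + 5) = (u - 7)/(u + 5)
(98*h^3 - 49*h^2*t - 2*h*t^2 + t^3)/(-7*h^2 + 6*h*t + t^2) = (14*h^2 - 9*h*t + t^2)/(-h + t)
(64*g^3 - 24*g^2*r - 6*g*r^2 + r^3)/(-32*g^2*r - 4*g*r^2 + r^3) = (-2*g + r)/r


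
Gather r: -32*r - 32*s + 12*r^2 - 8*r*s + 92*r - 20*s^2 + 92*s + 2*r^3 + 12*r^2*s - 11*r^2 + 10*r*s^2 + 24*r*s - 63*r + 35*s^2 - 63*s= 2*r^3 + r^2*(12*s + 1) + r*(10*s^2 + 16*s - 3) + 15*s^2 - 3*s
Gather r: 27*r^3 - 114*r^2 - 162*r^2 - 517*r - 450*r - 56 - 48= 27*r^3 - 276*r^2 - 967*r - 104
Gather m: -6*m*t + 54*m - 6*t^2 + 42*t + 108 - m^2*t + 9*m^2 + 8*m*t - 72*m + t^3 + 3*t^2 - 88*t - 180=m^2*(9 - t) + m*(2*t - 18) + t^3 - 3*t^2 - 46*t - 72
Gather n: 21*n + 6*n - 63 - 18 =27*n - 81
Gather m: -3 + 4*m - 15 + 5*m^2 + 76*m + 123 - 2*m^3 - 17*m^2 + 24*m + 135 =-2*m^3 - 12*m^2 + 104*m + 240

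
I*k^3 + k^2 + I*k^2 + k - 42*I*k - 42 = (k - 6)*(k + 7)*(I*k + 1)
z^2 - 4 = (z - 2)*(z + 2)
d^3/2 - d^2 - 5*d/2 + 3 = (d/2 + 1)*(d - 3)*(d - 1)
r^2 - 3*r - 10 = (r - 5)*(r + 2)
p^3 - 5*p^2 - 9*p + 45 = (p - 5)*(p - 3)*(p + 3)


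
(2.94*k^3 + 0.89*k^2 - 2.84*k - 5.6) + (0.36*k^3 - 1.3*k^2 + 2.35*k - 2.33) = 3.3*k^3 - 0.41*k^2 - 0.49*k - 7.93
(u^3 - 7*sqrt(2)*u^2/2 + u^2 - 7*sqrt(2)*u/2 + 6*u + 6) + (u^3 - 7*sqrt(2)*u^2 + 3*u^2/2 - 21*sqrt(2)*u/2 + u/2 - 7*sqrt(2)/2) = 2*u^3 - 21*sqrt(2)*u^2/2 + 5*u^2/2 - 14*sqrt(2)*u + 13*u/2 - 7*sqrt(2)/2 + 6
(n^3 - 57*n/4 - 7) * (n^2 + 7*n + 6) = n^5 + 7*n^4 - 33*n^3/4 - 427*n^2/4 - 269*n/2 - 42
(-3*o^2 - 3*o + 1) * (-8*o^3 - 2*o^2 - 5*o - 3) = 24*o^5 + 30*o^4 + 13*o^3 + 22*o^2 + 4*o - 3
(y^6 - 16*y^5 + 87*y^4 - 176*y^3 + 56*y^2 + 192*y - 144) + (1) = y^6 - 16*y^5 + 87*y^4 - 176*y^3 + 56*y^2 + 192*y - 143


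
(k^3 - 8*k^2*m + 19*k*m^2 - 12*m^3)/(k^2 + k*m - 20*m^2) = (k^2 - 4*k*m + 3*m^2)/(k + 5*m)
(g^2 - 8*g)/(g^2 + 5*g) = (g - 8)/(g + 5)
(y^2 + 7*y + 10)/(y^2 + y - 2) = (y + 5)/(y - 1)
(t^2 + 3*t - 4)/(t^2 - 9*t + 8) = (t + 4)/(t - 8)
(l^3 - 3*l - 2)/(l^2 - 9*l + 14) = (l^2 + 2*l + 1)/(l - 7)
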